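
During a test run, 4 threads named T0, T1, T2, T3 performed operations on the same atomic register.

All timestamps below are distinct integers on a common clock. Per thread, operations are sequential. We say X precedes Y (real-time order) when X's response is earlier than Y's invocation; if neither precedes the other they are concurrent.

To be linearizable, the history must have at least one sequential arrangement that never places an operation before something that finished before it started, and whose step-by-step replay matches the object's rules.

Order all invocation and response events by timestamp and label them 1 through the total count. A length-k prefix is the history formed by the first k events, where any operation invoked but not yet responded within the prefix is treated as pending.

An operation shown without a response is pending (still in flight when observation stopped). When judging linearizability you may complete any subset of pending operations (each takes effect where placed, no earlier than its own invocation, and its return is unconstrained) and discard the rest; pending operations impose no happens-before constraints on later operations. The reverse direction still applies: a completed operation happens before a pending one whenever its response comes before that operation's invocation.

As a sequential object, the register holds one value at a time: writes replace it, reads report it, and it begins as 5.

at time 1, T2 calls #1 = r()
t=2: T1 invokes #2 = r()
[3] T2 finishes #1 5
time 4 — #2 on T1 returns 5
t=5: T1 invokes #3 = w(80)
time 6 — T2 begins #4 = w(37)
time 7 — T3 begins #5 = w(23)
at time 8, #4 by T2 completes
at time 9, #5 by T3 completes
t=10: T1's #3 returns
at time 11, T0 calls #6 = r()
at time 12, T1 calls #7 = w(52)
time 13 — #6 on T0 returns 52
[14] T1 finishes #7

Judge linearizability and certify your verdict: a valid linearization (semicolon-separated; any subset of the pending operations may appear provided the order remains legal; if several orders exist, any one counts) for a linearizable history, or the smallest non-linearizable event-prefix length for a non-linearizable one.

linearizable — witness: #1; #2; #3; #4; #5; #7; #6

1. #1 r() → 5, leaving value 5
2. #2 r() → 5, leaving value 5
3. #3 w(80), leaving value 80
4. #4 w(37), leaving value 37
5. #5 w(23), leaving value 23
6. #7 w(52), leaving value 52
7. #6 r() → 52, leaving value 52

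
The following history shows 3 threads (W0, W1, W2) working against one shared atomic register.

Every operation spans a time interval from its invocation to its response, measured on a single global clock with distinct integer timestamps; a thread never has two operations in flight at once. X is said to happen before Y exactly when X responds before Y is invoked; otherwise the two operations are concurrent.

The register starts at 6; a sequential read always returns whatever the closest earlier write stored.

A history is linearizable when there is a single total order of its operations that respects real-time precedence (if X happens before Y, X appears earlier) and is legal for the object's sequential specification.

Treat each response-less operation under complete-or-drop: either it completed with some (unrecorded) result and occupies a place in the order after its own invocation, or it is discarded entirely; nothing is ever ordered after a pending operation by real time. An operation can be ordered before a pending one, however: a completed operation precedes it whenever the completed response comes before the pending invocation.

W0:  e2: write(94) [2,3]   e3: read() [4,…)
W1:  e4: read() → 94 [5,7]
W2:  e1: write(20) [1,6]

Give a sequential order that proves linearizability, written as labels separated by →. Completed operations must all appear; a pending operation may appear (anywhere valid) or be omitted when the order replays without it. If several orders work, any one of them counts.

1. e1 write(20), leaving value 20
2. e2 write(94), leaving value 94
3. e3 read() (pending, included), leaving value 94
4. e4 read() → 94, leaving value 94

e1 → e2 → e3 → e4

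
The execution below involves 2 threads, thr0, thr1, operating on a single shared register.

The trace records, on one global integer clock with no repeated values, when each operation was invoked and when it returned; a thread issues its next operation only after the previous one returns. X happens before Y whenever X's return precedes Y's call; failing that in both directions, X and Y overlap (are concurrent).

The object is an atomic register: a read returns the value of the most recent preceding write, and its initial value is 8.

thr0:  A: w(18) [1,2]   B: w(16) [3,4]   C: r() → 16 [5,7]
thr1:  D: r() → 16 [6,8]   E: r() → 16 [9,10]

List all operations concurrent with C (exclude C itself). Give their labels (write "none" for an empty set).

D

C runs from 5 to 7; window-overlapping ops are concurrent
A [1,2]: before
B [3,4]: before
D [6,8]: concurrent
E [9,10]: after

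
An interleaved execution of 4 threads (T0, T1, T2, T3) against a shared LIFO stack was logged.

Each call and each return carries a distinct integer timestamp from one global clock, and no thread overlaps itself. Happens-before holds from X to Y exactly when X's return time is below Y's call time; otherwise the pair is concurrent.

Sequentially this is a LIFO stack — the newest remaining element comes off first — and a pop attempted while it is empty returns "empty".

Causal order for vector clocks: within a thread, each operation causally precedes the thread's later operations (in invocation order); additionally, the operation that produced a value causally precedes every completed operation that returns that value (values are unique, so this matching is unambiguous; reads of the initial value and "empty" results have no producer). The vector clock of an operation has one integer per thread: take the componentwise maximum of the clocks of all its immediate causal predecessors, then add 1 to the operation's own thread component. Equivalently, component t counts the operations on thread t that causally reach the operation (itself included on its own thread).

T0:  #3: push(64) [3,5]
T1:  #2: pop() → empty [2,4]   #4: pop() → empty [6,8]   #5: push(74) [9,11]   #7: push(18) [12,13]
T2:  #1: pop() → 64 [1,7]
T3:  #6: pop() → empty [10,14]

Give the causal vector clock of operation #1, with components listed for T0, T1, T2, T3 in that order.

root op #6, invoked 10: fresh clock plus T3's own tick → (0, 0, 0, 1)
root op #2, invoked 2: fresh clock plus T1's own tick → (0, 1, 0, 0)
root op #3, invoked 3: fresh clock plus T0's own tick → (1, 0, 0, 0)
from VC(#2)=(0, 1, 0, 0), #4 (invoked 6) maxes components and bumps T1 → (0, 2, 0, 0)
from VC(#3)=(1, 0, 0, 0), #1 (invoked 1) maxes components and bumps T2 → (1, 0, 1, 0)
from VC(#4)=(0, 2, 0, 0), #5 (invoked 9) maxes components and bumps T1 → (0, 3, 0, 0)
from VC(#5)=(0, 3, 0, 0), #7 (invoked 12) maxes components and bumps T1 → (0, 4, 0, 0)
target: VC(#1) = (1, 0, 1, 0)

(1, 0, 1, 0)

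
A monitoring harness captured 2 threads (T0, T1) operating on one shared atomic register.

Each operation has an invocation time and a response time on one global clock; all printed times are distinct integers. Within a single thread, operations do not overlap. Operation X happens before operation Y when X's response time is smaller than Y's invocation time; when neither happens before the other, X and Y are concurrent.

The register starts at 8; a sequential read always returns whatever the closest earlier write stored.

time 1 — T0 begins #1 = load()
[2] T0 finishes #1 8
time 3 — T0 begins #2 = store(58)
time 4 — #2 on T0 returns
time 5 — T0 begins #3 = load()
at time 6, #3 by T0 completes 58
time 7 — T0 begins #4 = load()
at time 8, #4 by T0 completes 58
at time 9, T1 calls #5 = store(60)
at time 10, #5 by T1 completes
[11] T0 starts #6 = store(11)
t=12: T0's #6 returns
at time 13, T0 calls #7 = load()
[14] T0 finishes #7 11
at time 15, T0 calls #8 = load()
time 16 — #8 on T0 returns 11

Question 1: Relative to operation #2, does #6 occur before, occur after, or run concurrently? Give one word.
Answer: after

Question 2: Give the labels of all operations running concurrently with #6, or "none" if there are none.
Answer: none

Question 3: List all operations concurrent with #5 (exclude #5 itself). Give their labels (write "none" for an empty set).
Answer: none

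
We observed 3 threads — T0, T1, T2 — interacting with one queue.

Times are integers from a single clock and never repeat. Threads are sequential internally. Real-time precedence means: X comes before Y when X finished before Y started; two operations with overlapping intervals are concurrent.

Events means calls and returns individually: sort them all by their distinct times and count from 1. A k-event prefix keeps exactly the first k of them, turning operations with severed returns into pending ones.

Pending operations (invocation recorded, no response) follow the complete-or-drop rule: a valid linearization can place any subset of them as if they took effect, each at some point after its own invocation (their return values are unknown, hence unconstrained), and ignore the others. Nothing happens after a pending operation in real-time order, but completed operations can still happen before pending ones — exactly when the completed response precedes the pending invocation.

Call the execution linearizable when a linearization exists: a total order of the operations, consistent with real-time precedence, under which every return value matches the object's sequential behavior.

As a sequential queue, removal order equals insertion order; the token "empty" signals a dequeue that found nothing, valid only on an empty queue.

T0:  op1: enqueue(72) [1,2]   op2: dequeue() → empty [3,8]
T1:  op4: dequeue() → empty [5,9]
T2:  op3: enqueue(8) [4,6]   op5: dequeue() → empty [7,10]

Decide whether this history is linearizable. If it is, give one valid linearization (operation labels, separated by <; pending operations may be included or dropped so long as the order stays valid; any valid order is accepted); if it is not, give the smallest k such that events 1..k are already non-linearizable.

not linearizable — minimal violating prefix: 9 events

prefix check: 1..8 passes, 1..9 fails once op4's time-9 response joins
all 6 real-time-respecting orders fail — 4 completed queue operations, no legal replay
include/drop combinations of the 1 pending operation (op5) were all tried; none helps
e.g. op1, op2, op3, op4 (pending dropped): illegal at step 2, since op2 dequeue() → empty cannot apply there
e.g. op1, op2, op4, op3 (pending dropped): illegal at step 2, since op2 dequeue() → empty cannot apply there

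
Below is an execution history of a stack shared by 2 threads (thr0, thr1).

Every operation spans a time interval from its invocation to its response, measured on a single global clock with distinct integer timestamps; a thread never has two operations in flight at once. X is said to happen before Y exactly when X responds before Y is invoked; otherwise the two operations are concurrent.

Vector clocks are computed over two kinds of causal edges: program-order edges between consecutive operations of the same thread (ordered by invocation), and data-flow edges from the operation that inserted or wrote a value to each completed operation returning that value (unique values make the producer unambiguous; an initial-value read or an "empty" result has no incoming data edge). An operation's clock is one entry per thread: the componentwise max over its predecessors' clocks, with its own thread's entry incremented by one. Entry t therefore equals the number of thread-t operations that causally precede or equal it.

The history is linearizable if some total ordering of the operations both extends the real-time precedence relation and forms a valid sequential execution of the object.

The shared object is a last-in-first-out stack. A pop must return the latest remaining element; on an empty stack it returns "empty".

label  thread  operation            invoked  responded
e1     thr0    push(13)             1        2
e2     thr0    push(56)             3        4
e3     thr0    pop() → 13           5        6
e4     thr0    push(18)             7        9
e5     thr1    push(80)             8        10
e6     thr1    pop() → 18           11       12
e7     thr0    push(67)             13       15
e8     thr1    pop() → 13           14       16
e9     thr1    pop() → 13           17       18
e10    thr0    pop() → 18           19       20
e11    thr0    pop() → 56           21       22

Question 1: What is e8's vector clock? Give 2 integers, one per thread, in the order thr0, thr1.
(4, 3)

no predecessors for e5 (invoked 8): thr1 increments from zero → (0, 1)
no predecessors for e1 (invoked 1): thr0 increments from zero → (1, 0)
merge at e2 (invoked 3): VC(e1)=(1, 0), own-thread bump on thr0 → (2, 0)
merge at e3 (invoked 5): VC(e1)=(1, 0), VC(e2)=(2, 0), own-thread bump on thr0 → (3, 0)
merge at e4 (invoked 7): VC(e3)=(3, 0), own-thread bump on thr0 → (4, 0)
merge at e7 (invoked 13): VC(e4)=(4, 0), own-thread bump on thr0 → (5, 0)
merge at e6 (invoked 11): VC(e4)=(4, 0), VC(e5)=(0, 1), own-thread bump on thr1 → (4, 2)
merge at e10 (invoked 19): VC(e4)=(4, 0), VC(e7)=(5, 0), own-thread bump on thr0 → (6, 0)
merge at e8 (invoked 14): VC(e1)=(1, 0), VC(e6)=(4, 2), own-thread bump on thr1 → (4, 3)
merge at e11 (invoked 21): VC(e2)=(2, 0), VC(e10)=(6, 0), own-thread bump on thr0 → (7, 0)
merge at e9 (invoked 17): VC(e1)=(1, 0), VC(e8)=(4, 3), own-thread bump on thr1 → (4, 4)
target: VC(e8) = (4, 3)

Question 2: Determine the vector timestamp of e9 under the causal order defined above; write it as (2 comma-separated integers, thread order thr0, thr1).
(4, 4)

e5 (invocation 8): nothing precedes it; thr1's component alone gives (0, 1)
e1 (invocation 1): nothing precedes it; thr0's component alone gives (1, 0)
invoked at 3, e2 merges VC(e1)=(1, 0) and bumps thr0's slot → (2, 0)
invoked at 5, e3 merges VC(e1)=(1, 0), VC(e2)=(2, 0) and bumps thr0's slot → (3, 0)
invoked at 7, e4 merges VC(e3)=(3, 0) and bumps thr0's slot → (4, 0)
invoked at 13, e7 merges VC(e4)=(4, 0) and bumps thr0's slot → (5, 0)
invoked at 11, e6 merges VC(e4)=(4, 0), VC(e5)=(0, 1) and bumps thr1's slot → (4, 2)
invoked at 19, e10 merges VC(e4)=(4, 0), VC(e7)=(5, 0) and bumps thr0's slot → (6, 0)
invoked at 14, e8 merges VC(e1)=(1, 0), VC(e6)=(4, 2) and bumps thr1's slot → (4, 3)
invoked at 21, e11 merges VC(e2)=(2, 0), VC(e10)=(6, 0) and bumps thr0's slot → (7, 0)
invoked at 17, e9 merges VC(e1)=(1, 0), VC(e8)=(4, 3) and bumps thr1's slot → (4, 4)
target: VC(e9) = (4, 4)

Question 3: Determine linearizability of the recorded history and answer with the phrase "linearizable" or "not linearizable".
not linearizable

prefix check: 1..5 passes, 1..6 fails once e3's time-6 response joins
exhaustive check: the 3 completed stack ops admit one real-time order; illegal
sample order e1, e2, e3 stalls at step 3 — e3 pop() → 13 has no legal effect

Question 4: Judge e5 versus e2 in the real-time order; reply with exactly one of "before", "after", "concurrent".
after

e5 spans [8,10], e2 spans [3,4]
resp(e2)=4 < inv(e5)=8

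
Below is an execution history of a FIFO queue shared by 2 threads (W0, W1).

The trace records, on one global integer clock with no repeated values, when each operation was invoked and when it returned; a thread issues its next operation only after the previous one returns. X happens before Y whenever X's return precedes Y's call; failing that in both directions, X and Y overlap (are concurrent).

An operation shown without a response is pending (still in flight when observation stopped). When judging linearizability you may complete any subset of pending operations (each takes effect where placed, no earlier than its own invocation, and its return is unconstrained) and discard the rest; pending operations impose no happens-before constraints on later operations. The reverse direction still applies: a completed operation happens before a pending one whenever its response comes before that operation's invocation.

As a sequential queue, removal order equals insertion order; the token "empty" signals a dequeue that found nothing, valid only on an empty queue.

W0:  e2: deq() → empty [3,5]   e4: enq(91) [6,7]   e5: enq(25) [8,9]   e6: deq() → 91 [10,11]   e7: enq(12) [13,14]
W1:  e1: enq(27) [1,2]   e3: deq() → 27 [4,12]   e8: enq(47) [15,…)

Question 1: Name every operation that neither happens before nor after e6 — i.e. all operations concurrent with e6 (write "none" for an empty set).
e3

e6 spans [10,11]; an op avoiding the whole window 10..11 is ordered, any other is concurrent
e1 [1,2]: before
e2 [3,5]: before
e3 [4,12]: concurrent
e4 [6,7]: before
e5 [8,9]: before
e7 [13,14]: after
e8 [15,…): after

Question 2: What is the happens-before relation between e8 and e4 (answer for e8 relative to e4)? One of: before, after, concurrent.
after

e8 spans [15,…), e4 spans [6,7]
resp(e4)=7 < inv(e8)=15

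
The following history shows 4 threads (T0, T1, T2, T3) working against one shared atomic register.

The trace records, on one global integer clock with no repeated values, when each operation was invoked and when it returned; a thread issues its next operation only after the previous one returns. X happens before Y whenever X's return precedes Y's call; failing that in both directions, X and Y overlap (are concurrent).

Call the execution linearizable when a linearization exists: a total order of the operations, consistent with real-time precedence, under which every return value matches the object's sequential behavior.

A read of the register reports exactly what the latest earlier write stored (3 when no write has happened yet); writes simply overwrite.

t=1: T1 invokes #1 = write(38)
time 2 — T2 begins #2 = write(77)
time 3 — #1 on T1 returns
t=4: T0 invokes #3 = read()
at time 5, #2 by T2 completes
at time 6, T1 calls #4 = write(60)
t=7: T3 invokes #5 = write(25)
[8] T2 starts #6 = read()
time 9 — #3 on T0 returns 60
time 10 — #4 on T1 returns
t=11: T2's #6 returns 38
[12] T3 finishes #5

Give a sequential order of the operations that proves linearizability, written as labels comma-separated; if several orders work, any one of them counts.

after step 1 (#2 write(77)): value 77
after step 2 (#1 write(38)): value 38
after step 3 (#6 read() → 38): value 38
after step 4 (#4 write(60)): value 60
after step 5 (#3 read() → 60): value 60
after step 6 (#5 write(25)): value 25

#2, #1, #6, #4, #3, #5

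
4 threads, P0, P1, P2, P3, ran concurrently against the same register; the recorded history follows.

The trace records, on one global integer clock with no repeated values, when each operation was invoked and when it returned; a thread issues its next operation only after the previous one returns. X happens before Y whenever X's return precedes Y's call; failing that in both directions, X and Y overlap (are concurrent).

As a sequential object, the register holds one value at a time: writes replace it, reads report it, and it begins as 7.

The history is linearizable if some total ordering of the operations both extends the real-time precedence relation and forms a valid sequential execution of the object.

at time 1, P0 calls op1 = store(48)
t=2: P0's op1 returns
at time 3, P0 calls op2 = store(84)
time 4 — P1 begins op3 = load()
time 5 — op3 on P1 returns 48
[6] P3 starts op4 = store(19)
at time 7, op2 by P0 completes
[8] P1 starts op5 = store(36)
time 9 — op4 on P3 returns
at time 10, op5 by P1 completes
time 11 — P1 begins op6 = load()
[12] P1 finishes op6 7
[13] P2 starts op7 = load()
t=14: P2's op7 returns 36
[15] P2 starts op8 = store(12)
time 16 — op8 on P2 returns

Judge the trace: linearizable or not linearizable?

already the first 12 events (up to op6's response at time 12) admit no linearization; the first 11 still do
checked exhaustively: 5 real-time-consistent orders of 6 completed operations, zero legal register replays
for example op1, op2, op3, op4, op5, op6 fails at step 3: op3 load() → 48 is not legal there
for example op1, op2, op3, op5, op4, op6 fails at step 3: op3 load() → 48 is not legal there

not linearizable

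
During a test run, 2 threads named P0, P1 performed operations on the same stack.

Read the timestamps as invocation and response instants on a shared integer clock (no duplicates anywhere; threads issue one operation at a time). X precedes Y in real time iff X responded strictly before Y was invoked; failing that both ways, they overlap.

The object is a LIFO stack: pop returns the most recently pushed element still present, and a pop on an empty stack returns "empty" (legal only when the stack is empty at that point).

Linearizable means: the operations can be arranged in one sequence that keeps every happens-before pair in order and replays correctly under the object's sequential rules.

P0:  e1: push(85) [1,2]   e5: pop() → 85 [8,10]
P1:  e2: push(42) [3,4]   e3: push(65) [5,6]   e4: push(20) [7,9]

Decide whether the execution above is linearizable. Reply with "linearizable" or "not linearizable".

not linearizable

cut after 9 events: linearizable; cut after 10 events (e5 responds, time 10): not linearizable
checked exhaustively: 2 real-time-consistent orders of 5 completed operations, zero legal stack replays
sample order e1, e2, e3, e4, e5 stalls at step 5 — e5 pop() → 85 has no legal effect
sample order e1, e2, e3, e5, e4 stalls at step 4 — e5 pop() → 85 has no legal effect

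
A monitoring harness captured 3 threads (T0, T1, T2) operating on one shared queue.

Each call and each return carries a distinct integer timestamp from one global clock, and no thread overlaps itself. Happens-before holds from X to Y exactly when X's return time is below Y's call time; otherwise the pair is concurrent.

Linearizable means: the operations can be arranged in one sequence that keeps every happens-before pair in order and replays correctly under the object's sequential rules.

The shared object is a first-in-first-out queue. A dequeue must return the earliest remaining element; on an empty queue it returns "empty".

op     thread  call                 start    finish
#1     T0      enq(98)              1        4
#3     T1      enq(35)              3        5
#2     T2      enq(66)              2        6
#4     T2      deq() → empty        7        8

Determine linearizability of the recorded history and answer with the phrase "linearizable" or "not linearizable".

not linearizable

the violation lands at event 8, #4's response at time 8: events 1..7 linearize, events 1..8 do not
real-time-consistent orders of the 4 completed operations: 6 — all fail the queue replay
take #1, #2, #3, #4: step 4 already fails, because #4 deq() → empty cannot occur there
take #1, #3, #2, #4: step 4 already fails, because #4 deq() → empty cannot occur there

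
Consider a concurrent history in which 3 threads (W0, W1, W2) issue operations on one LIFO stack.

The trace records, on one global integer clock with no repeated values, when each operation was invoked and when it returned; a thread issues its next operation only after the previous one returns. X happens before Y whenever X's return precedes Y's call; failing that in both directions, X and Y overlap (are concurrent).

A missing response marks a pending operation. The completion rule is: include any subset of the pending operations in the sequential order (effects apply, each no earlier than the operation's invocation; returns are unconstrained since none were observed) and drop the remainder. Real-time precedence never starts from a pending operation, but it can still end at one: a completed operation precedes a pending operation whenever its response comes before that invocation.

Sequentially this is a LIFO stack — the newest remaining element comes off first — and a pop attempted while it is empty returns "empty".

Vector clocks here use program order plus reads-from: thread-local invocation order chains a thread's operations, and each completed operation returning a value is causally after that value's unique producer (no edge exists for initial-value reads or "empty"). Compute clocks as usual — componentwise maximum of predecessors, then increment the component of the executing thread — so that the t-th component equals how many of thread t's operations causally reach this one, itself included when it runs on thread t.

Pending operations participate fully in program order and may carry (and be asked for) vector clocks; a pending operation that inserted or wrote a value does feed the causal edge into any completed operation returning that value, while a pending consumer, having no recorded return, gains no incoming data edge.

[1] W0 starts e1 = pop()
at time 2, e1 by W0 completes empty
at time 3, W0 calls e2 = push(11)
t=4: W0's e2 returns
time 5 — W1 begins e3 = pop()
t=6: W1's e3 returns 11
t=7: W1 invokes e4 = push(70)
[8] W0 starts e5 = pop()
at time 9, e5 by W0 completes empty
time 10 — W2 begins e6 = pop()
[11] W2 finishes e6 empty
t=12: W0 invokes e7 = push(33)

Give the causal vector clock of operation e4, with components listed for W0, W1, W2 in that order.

(2, 2, 0)

e6, invoked 10, has no incoming edges; only W2's bump applies → (0, 0, 1)
e1, invoked 1, has no incoming edges; only W0's bump applies → (1, 0, 0)
from VC(e1)=(1, 0, 0), e2 (invoked 3) maxes components and bumps W0 → (2, 0, 0)
from VC(e2)=(2, 0, 0), e3 (invoked 5) maxes components and bumps W1 → (2, 1, 0)
from VC(e2)=(2, 0, 0), e5 (invoked 8) maxes components and bumps W0 → (3, 0, 0)
from VC(e3)=(2, 1, 0), e4 (invoked 7) maxes components and bumps W1 → (2, 2, 0)
from VC(e5)=(3, 0, 0), e7 (invoked 12) maxes components and bumps W0 → (4, 0, 0)
target: VC(e4) = (2, 2, 0)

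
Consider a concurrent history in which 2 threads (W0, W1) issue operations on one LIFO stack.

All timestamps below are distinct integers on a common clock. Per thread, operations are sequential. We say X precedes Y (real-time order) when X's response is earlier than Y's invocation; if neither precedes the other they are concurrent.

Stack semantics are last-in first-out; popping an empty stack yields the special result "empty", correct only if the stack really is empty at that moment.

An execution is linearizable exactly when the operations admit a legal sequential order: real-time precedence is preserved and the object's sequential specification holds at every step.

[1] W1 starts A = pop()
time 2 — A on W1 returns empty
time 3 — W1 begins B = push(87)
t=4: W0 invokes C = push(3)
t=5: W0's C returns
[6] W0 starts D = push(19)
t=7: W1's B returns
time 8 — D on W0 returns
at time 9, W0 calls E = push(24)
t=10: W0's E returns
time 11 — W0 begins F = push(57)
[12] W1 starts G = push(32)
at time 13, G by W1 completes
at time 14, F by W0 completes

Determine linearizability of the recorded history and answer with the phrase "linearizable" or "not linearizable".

linearizable

a witness: A, B, C, D, E, F, G
after step 1 (A pop() → empty): stack <>
after step 2 (B push(87)): stack <87>
after step 3 (C push(3)): stack <87,3>
after step 4 (D push(19)): stack <87,3,19>
after step 5 (E push(24)): stack <87,3,19,24>
after step 6 (F push(57)): stack <87,3,19,24,57>
after step 7 (G push(32)): stack <87,3,19,24,57,32>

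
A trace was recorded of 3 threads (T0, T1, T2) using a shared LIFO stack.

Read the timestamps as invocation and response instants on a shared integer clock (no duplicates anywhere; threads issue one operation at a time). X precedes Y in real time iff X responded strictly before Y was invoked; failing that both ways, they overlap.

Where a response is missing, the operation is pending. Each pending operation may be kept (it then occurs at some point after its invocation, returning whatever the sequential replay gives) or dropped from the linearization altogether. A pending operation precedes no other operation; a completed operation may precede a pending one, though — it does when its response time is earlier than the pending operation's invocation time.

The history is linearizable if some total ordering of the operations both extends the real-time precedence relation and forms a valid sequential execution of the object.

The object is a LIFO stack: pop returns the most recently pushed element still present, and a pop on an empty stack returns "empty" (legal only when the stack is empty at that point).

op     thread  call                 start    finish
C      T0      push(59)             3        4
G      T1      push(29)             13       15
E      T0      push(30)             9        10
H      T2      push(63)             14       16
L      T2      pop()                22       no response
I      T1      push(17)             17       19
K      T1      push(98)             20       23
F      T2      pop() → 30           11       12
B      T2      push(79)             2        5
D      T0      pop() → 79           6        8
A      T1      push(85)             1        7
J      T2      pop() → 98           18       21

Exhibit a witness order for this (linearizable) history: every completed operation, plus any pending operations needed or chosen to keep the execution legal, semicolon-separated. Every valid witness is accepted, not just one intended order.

1. A push(85), leaving stack <85>
2. C push(59), leaving stack <85,59>
3. B push(79), leaving stack <85,59,79>
4. D pop() → 79, leaving stack <85,59>
5. E push(30), leaving stack <85,59,30>
6. F pop() → 30, leaving stack <85,59>
7. G push(29), leaving stack <85,59,29>
8. H push(63), leaving stack <85,59,29,63>
9. I push(17), leaving stack <85,59,29,63,17>
10. K push(98), leaving stack <85,59,29,63,17,98>
11. J pop() → 98, leaving stack <85,59,29,63,17>

A; C; B; D; E; F; G; H; I; K; J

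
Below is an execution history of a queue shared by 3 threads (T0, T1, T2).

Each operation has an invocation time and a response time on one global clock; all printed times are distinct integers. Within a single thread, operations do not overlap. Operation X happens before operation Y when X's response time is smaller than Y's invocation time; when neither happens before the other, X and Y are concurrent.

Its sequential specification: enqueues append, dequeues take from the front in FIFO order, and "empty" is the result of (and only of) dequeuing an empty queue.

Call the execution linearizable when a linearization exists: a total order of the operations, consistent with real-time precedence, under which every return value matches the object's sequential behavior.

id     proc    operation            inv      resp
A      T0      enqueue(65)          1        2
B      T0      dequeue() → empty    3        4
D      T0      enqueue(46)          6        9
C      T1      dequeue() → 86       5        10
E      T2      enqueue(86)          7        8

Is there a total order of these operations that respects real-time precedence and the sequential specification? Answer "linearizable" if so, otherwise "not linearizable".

not linearizable

through event 3 a valid linearization exists; event 4 (B responding at time 4) ends that
exactly one order of the 2 completed ops respects real time; the queue replay fails
for example A, B fails at step 2: B dequeue() → empty is not legal there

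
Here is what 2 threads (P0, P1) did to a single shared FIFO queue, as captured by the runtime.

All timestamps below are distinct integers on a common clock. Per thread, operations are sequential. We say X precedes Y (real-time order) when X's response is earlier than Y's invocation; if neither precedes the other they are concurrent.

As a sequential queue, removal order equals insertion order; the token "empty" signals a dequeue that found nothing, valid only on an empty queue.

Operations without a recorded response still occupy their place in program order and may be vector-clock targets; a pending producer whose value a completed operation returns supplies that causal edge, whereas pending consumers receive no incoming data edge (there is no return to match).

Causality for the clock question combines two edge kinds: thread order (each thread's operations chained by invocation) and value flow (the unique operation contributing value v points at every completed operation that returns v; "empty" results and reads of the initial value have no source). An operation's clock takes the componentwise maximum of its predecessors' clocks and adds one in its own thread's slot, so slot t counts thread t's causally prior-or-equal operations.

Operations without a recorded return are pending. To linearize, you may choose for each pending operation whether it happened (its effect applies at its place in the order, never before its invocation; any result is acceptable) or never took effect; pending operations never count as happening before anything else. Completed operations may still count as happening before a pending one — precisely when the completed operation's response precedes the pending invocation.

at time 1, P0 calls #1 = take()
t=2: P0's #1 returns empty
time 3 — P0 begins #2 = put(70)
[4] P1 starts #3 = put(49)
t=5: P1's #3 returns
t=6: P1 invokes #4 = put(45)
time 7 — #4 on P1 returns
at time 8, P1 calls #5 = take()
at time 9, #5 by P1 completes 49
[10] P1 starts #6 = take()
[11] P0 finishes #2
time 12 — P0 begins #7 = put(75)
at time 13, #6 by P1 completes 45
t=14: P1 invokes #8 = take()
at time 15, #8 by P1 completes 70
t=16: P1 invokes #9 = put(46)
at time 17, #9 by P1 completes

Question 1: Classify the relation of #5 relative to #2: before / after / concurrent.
concurrent

#5 spans [8,9], #2 spans [3,11]
the intervals overlap in both directions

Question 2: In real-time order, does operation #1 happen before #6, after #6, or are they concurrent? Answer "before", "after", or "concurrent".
before

#1 spans [1,2], #6 spans [10,13]
resp(#1)=2 < inv(#6)=10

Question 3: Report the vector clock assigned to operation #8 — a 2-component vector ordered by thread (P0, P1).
(2, 5)

root op #3, invoked 4: fresh clock plus P1's own tick → (0, 1)
root op #1, invoked 1: fresh clock plus P0's own tick → (1, 0)
invoked at 6, #4 merges VC(#3)=(0, 1) and bumps P1's slot → (0, 2)
invoked at 3, #2 merges VC(#1)=(1, 0) and bumps P0's slot → (2, 0)
invoked at 8, #5 merges VC(#3)=(0, 1), VC(#4)=(0, 2) and bumps P1's slot → (0, 3)
invoked at 12, #7 merges VC(#2)=(2, 0) and bumps P0's slot → (3, 0)
invoked at 10, #6 merges VC(#4)=(0, 2), VC(#5)=(0, 3) and bumps P1's slot → (0, 4)
invoked at 14, #8 merges VC(#2)=(2, 0), VC(#6)=(0, 4) and bumps P1's slot → (2, 5)
invoked at 16, #9 merges VC(#8)=(2, 5) and bumps P1's slot → (2, 6)
target: VC(#8) = (2, 5)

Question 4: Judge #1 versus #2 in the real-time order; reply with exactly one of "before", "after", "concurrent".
before

#1 spans [1,2], #2 spans [3,11]
resp(#1)=2 < inv(#2)=3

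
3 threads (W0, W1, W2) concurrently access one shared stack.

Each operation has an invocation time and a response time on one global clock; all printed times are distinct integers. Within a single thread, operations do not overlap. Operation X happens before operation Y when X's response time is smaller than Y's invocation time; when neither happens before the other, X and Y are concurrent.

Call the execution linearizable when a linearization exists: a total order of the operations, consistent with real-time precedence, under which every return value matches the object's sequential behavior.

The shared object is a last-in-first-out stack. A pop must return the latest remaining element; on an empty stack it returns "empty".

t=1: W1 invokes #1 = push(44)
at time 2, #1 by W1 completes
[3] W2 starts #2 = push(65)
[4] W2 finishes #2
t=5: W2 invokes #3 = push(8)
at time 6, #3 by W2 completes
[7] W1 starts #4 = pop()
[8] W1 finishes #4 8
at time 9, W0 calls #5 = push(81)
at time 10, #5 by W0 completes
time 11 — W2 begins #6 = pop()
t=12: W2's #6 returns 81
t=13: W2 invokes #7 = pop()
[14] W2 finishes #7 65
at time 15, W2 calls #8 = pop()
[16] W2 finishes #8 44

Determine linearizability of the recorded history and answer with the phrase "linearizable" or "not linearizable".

witness order: #1, #2, #3, #4, #5, #6, #7, #8
1. #1 push(44), leaving stack <44>
2. #2 push(65), leaving stack <44,65>
3. #3 push(8), leaving stack <44,65,8>
4. #4 pop() → 8, leaving stack <44,65>
5. #5 push(81), leaving stack <44,65,81>
6. #6 pop() → 81, leaving stack <44,65>
7. #7 pop() → 65, leaving stack <44>
8. #8 pop() → 44, leaving stack <>

linearizable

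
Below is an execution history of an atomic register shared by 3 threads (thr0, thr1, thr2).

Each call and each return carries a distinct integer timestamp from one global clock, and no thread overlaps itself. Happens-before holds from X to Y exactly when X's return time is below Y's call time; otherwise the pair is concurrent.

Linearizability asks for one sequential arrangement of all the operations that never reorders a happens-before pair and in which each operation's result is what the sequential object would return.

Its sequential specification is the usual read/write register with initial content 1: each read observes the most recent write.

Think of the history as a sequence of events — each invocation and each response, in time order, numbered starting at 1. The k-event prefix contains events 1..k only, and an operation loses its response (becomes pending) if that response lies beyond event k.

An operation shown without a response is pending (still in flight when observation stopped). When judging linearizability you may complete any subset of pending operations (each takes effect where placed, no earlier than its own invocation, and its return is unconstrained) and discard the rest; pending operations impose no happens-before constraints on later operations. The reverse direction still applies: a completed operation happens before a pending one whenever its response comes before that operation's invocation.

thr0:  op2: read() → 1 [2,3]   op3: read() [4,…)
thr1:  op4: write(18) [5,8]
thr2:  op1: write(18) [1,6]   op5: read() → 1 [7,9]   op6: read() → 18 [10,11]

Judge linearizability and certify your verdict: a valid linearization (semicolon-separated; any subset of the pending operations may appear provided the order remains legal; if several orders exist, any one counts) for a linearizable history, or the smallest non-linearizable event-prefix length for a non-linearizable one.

events 1..8 are fine; event 9 — the response of op5 at time 9 — makes the prefix non-linearizable
4 completed operations, 5 real-time-consistent orders — every atomic register replay fails
every completion of the 1 pending operation (op3) was checked; none linearizes
e.g. op1, op2, op4, op5 (pending dropped): illegal at step 2, since op2 read() → 1 cannot apply there
e.g. op1, op2, op5, op4 (pending dropped): illegal at step 2, since op2 read() → 1 cannot apply there

not linearizable — minimal violating prefix: 9 events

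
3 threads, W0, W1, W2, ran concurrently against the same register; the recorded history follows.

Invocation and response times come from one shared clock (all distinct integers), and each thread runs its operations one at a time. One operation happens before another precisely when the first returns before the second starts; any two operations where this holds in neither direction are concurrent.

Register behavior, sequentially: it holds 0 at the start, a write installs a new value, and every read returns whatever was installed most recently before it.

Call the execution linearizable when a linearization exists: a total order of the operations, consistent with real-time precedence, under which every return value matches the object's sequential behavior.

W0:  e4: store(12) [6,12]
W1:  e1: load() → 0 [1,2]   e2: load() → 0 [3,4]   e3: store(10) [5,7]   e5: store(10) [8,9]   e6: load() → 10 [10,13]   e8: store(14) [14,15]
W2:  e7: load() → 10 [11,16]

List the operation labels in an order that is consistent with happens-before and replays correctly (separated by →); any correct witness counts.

e1 → e2 → e3 → e4 → e5 → e6 → e7 → e8

1. e1 load() → 0, leaving value 0
2. e2 load() → 0, leaving value 0
3. e3 store(10), leaving value 10
4. e4 store(12), leaving value 12
5. e5 store(10), leaving value 10
6. e6 load() → 10, leaving value 10
7. e7 load() → 10, leaving value 10
8. e8 store(14), leaving value 14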